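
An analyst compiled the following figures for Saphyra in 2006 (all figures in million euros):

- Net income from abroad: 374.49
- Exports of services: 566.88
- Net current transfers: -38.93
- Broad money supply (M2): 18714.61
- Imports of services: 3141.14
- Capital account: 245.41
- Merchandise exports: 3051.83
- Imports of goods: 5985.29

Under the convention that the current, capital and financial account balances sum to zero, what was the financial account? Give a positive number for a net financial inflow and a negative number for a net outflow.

Goods balance = 3051.83 - 5985.29 = -2933.46
Services balance = 566.88 - 3141.14 = -2574.26
Trade balance (goods + services) = -2933.46 + (-2574.26) = -5507.72
Net primary income = 374.49
Net secondary income = -38.93
Current account = -5507.72 + 374.49 + (-38.93) = -5172.16
Financial account = -(-5172.16 + 245.41) = 4926.75

4926.75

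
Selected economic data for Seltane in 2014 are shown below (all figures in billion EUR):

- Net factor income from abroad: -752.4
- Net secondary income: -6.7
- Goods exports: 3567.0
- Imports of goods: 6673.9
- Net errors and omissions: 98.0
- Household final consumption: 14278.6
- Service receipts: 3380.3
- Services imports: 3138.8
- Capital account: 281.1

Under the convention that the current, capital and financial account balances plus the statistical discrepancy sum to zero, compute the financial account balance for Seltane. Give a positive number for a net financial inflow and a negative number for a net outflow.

3245.4

Goods balance = 3567.0 - 6673.9 = -3106.9
Services balance = 3380.3 - 3138.8 = 241.5
Trade balance (goods + services) = -3106.9 + 241.5 = -2865.4
Net primary income = -752.4
Net secondary income = -6.7
Current account = -2865.4 + (-752.4) + (-6.7) = -3624.5
Financial account = -(-3624.5 + 281.1 + 98.0) = 3245.4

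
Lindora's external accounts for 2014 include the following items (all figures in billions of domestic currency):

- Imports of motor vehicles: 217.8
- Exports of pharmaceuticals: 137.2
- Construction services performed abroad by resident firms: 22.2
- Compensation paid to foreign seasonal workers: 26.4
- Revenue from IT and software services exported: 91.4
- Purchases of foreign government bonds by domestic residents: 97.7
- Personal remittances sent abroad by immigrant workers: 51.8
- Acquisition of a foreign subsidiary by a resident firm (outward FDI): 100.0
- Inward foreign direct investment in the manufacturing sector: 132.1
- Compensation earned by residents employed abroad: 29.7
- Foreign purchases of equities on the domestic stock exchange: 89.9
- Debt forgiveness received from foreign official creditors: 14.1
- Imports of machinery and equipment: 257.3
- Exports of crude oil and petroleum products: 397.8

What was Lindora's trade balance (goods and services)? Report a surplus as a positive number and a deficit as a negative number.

Goods: 137.2 - 257.3 + 397.8 - 217.8 = 59.9
Services: 91.4 + 22.2 = 113.6
Trade balance = 59.9 + 113.6 = 173.5
(Excluded from the trade balance — primary income: compensation paid to foreign seasonal workers 26.4, compensation earned by residents employed abroad 29.7; financial account: purchases of foreign government bonds by domestic residents 97.7, acquisition of a foreign subsidiary by a resident firm (outward FDI) 100.0, inward foreign direct investment in the manufacturing sector 132.1, foreign purchases of equities on the domestic stock exchange 89.9; secondary income: personal remittances sent abroad by immigrant workers 51.8; capital account: debt forgiveness received from foreign official creditors 14.1.)

173.5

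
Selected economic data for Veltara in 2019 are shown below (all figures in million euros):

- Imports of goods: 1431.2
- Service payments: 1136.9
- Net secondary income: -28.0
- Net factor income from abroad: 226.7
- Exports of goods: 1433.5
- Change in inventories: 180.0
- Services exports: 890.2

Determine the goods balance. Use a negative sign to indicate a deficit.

2.3

Goods balance = 1433.5 - 1431.2 = 2.3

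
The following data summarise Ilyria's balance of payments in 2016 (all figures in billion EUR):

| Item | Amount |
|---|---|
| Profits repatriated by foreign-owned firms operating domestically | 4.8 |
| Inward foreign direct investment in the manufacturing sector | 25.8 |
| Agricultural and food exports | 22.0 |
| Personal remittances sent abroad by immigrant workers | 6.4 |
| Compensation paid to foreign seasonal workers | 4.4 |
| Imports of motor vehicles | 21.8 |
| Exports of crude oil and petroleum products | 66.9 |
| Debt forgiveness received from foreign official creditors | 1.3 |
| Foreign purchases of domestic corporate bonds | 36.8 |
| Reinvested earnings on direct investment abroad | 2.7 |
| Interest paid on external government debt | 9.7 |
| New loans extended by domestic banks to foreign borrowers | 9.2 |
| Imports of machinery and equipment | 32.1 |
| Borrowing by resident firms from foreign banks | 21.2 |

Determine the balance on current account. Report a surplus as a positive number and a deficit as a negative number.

12.4

Goods: 66.9 + 22.0 - 32.1 - 21.8 = 35.0
Primary income: -9.7 - 4.8 - 4.4 + 2.7 = -16.2
Secondary income: -6.4
Current account = 35.0 + (-16.2) + (-6.4) = 12.4
(Excluded from the current account — financial account: inward foreign direct investment in the manufacturing sector 25.8, foreign purchases of domestic corporate bonds 36.8, new loans extended by domestic banks to foreign borrowers 9.2, borrowing by resident firms from foreign banks 21.2; capital account: debt forgiveness received from foreign official creditors 1.3.)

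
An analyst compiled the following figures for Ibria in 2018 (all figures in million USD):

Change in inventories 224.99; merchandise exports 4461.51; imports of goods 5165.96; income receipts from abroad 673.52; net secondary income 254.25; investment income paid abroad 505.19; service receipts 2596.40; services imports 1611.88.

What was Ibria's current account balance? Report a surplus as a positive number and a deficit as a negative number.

702.65

Goods balance = 4461.51 - 5165.96 = -704.45
Services balance = 2596.40 - 1611.88 = 984.52
Trade balance (goods + services) = -704.45 + 984.52 = 280.07
Net primary income = 673.52 - 505.19 = 168.33
Net secondary income = 254.25
Current account = 280.07 + 168.33 + 254.25 = 702.65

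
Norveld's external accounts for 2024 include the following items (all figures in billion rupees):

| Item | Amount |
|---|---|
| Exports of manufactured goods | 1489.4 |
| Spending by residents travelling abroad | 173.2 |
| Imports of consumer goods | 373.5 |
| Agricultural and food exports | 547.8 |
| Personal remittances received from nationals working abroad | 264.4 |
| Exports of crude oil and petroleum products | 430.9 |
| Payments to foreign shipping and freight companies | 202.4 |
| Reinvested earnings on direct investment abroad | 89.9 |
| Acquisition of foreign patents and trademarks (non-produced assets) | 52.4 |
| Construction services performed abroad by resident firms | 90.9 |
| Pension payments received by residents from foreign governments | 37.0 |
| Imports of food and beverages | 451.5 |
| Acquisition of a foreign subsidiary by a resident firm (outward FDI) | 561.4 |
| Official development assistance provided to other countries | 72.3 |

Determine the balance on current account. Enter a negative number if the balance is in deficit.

Goods: 430.9 - 451.5 + 547.8 + 1489.4 - 373.5 = 1643.1
Services: -202.4 + 90.9 - 173.2 = -284.7
Primary income: 89.9
Secondary income: 264.4 + 37.0 - 72.3 = 229.1
Current account = 1643.1 + (-284.7) + 89.9 + 229.1 = 1677.4
(Excluded from the current account — capital account: acquisition of foreign patents and trademarks (non-produced assets) 52.4; financial account: acquisition of a foreign subsidiary by a resident firm (outward FDI) 561.4.)

1677.4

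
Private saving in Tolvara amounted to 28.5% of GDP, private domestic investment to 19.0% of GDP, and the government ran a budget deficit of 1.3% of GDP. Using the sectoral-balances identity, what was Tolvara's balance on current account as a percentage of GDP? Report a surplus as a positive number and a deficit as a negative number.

By the sectoral-balances identity, CA = (S_private - I) + (T - G).
Private balance = 28.5 - 19.0 = 9.5
Government balance (T - G) = -1.3
CA = 9.5 + (-1.3) = 8.2

8.2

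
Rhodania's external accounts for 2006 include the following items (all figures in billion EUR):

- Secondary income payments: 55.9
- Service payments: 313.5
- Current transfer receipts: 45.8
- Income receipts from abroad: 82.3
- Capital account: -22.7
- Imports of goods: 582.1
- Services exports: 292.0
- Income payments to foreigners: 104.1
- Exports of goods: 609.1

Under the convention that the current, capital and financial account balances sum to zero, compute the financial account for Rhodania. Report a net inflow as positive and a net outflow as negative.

49.1

Goods balance = 609.1 - 582.1 = 27.0
Services balance = 292.0 - 313.5 = -21.5
Trade balance (goods + services) = 27.0 + (-21.5) = 5.5
Net primary income = 82.3 - 104.1 = -21.8
Net secondary income = 45.8 - 55.9 = -10.1
Current account = 5.5 + (-21.8) + (-10.1) = -26.4
Financial account = -(-26.4 + (-22.7)) = 49.1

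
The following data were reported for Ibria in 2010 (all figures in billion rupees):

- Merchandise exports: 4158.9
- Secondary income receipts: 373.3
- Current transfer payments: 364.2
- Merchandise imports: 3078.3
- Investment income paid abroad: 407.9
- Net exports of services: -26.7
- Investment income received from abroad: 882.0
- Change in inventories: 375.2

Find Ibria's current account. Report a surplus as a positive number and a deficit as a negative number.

Goods balance = 4158.9 - 3078.3 = 1080.6
Services balance = -26.7
Trade balance (goods + services) = 1080.6 + (-26.7) = 1053.9
Net primary income = 882.0 - 407.9 = 474.1
Net secondary income = 373.3 - 364.2 = 9.1
Current account = 1053.9 + 474.1 + 9.1 = 1537.1

1537.1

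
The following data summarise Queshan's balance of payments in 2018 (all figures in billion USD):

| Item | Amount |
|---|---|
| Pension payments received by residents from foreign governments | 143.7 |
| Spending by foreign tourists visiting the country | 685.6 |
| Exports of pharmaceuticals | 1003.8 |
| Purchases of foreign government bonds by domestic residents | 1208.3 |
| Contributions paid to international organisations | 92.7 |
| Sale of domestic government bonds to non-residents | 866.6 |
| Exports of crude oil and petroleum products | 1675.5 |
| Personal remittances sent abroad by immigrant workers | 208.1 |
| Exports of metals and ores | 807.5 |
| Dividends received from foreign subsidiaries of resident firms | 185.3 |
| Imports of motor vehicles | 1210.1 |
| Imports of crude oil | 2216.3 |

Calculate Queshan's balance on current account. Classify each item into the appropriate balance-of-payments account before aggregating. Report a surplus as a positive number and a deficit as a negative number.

Goods: -1210.1 + 807.5 + 1003.8 + 1675.5 - 2216.3 = 60.4
Services: 685.6
Primary income: 185.3
Secondary income: -208.1 - 92.7 + 143.7 = -157.1
Current account = 60.4 + 685.6 + 185.3 + (-157.1) = 774.2
(Excluded from the current account — financial account: purchases of foreign government bonds by domestic residents 1208.3, sale of domestic government bonds to non-residents 866.6.)

774.2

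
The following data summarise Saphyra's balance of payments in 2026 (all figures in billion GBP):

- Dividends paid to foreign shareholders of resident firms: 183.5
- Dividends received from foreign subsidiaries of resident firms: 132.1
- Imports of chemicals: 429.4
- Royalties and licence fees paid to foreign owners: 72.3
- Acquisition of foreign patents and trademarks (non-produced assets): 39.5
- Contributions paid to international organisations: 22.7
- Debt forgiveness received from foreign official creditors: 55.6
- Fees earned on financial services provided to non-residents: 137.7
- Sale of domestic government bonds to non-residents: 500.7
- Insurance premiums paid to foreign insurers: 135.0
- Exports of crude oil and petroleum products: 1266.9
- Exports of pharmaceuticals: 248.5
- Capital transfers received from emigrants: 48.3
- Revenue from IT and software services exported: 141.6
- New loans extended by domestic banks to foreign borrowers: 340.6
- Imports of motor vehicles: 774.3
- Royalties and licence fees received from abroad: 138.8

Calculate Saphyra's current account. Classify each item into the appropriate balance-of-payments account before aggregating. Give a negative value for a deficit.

448.4

Goods: 1266.9 - 774.3 - 429.4 + 248.5 = 311.7
Services: -72.3 + 137.7 + 141.6 + 138.8 - 135.0 = 210.8
Primary income: 132.1 - 183.5 = -51.4
Secondary income: -22.7
Current account = 311.7 + 210.8 + (-51.4) + (-22.7) = 448.4
(Excluded from the current account — capital account: acquisition of foreign patents and trademarks (non-produced assets) 39.5, debt forgiveness received from foreign official creditors 55.6, capital transfers received from emigrants 48.3; financial account: sale of domestic government bonds to non-residents 500.7, new loans extended by domestic banks to foreign borrowers 340.6.)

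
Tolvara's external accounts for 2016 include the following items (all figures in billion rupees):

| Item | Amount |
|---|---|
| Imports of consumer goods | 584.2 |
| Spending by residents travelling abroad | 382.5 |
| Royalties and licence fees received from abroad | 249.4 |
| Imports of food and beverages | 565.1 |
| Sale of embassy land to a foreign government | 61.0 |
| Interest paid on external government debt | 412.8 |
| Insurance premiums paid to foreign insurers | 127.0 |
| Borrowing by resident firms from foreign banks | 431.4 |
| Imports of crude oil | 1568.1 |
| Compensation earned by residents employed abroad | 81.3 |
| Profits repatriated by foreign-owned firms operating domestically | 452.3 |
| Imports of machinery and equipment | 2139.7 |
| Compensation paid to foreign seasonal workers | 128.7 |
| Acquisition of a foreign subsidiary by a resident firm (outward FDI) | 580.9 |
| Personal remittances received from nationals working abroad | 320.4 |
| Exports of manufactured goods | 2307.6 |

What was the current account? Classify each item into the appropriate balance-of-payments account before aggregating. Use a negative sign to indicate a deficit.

Goods: -2139.7 - 1568.1 - 565.1 - 584.2 + 2307.6 = -2549.5
Services: 249.4 - 382.5 - 127.0 = -260.1
Primary income: -412.8 - 128.7 + 81.3 - 452.3 = -912.5
Secondary income: 320.4
Current account = (-2549.5) + (-260.1) + (-912.5) + 320.4 = -3401.7
(Excluded from the current account — capital account: sale of embassy land to a foreign government 61.0; financial account: borrowing by resident firms from foreign banks 431.4, acquisition of a foreign subsidiary by a resident firm (outward FDI) 580.9.)

-3401.7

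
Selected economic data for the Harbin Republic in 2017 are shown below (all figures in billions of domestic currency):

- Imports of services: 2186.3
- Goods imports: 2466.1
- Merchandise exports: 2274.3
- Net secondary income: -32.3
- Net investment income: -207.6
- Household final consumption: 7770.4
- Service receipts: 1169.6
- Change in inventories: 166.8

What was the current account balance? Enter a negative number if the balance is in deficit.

-1448.4

Goods balance = 2274.3 - 2466.1 = -191.8
Services balance = 1169.6 - 2186.3 = -1016.7
Trade balance (goods + services) = -191.8 + (-1016.7) = -1208.5
Net primary income = -207.6
Net secondary income = -32.3
Current account = -1208.5 + (-207.6) + (-32.3) = -1448.4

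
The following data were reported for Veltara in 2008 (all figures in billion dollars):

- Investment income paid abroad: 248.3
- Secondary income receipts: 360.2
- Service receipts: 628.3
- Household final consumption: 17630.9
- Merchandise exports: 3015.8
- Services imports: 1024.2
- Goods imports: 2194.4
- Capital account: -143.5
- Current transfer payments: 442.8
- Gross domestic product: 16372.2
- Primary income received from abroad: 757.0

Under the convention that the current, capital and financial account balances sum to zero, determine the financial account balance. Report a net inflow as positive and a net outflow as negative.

-708.1

Goods balance = 3015.8 - 2194.4 = 821.4
Services balance = 628.3 - 1024.2 = -395.9
Trade balance (goods + services) = 821.4 + (-395.9) = 425.5
Net primary income = 757.0 - 248.3 = 508.7
Net secondary income = 360.2 - 442.8 = -82.6
Current account = 425.5 + 508.7 + (-82.6) = 851.6
Financial account = -(851.6 + (-143.5)) = -708.1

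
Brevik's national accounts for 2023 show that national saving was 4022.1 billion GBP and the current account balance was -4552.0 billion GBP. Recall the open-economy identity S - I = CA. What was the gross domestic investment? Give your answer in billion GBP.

8574.1

I = S - CA = 4022.1 - (-4552.0) = 8574.1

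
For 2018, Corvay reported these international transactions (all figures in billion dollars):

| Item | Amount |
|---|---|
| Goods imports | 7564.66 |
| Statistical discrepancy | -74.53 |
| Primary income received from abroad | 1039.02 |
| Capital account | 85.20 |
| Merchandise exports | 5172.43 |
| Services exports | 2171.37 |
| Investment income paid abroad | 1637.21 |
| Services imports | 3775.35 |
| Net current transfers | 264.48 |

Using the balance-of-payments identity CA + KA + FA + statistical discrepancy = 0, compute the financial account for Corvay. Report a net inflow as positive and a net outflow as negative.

Goods balance = 5172.43 - 7564.66 = -2392.23
Services balance = 2171.37 - 3775.35 = -1603.98
Trade balance (goods + services) = -2392.23 + (-1603.98) = -3996.21
Net primary income = 1039.02 - 1637.21 = -598.19
Net secondary income = 264.48
Current account = -3996.21 + (-598.19) + 264.48 = -4329.92
Financial account = -(-4329.92 + 85.20 + (-74.53)) = 4319.25

4319.25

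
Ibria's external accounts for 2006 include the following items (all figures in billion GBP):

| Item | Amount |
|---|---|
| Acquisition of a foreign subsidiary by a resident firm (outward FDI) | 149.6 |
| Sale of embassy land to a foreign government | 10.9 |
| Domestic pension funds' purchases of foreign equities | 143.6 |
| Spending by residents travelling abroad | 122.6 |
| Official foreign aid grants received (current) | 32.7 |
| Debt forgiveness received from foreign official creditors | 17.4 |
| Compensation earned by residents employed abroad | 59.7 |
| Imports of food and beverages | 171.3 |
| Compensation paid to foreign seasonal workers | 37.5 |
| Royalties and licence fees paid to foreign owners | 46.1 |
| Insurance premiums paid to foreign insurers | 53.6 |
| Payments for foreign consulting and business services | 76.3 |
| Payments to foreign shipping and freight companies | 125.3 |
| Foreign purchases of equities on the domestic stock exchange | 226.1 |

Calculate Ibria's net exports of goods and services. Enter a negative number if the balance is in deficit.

-595.2

Goods: -171.3
Services: -122.6 - 53.6 - 125.3 - 76.3 - 46.1 = -423.9
Trade balance = -171.3 + (-423.9) = -595.2
(Excluded from the trade balance — financial account: acquisition of a foreign subsidiary by a resident firm (outward FDI) 149.6, domestic pension funds' purchases of foreign equities 143.6, foreign purchases of equities on the domestic stock exchange 226.1; capital account: sale of embassy land to a foreign government 10.9, debt forgiveness received from foreign official creditors 17.4; secondary income: official foreign aid grants received (current) 32.7; primary income: compensation earned by residents employed abroad 59.7, compensation paid to foreign seasonal workers 37.5.)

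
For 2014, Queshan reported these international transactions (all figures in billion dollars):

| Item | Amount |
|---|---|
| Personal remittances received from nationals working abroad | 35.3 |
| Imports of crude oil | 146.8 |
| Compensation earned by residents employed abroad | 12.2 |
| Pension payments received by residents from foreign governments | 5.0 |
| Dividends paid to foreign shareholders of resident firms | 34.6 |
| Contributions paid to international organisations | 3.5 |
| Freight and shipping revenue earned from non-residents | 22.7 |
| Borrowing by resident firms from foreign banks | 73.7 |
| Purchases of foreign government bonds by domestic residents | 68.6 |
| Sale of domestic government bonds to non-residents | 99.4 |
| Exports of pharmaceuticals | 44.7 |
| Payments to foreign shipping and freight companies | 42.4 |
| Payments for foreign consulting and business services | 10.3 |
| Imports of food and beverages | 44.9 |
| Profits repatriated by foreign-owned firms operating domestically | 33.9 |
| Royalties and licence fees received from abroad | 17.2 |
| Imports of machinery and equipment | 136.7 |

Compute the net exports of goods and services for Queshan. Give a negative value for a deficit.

Goods: -146.8 - 44.9 + 44.7 - 136.7 = -283.7
Services: -42.4 + 22.7 + 17.2 - 10.3 = -12.8
Trade balance = -283.7 + (-12.8) = -296.5
(Excluded from the trade balance — secondary income: personal remittances received from nationals working abroad 35.3, pension payments received by residents from foreign governments 5.0, contributions paid to international organisations 3.5; primary income: compensation earned by residents employed abroad 12.2, dividends paid to foreign shareholders of resident firms 34.6, profits repatriated by foreign-owned firms operating domestically 33.9; financial account: borrowing by resident firms from foreign banks 73.7, purchases of foreign government bonds by domestic residents 68.6, sale of domestic government bonds to non-residents 99.4.)

-296.5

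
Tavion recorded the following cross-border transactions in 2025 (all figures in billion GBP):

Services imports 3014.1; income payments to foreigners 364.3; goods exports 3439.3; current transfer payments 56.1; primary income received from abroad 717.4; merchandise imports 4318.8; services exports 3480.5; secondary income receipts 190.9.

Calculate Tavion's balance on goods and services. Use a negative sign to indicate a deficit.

-413.1

Goods balance = 3439.3 - 4318.8 = -879.5
Services balance = 3480.5 - 3014.1 = 466.4
Trade balance (goods + services) = -879.5 + 466.4 = -413.1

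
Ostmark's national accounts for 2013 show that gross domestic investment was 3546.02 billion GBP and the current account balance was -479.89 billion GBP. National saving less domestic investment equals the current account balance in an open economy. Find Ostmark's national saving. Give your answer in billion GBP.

3066.13

S = I + CA = 3546.02 + (-479.89) = 3066.13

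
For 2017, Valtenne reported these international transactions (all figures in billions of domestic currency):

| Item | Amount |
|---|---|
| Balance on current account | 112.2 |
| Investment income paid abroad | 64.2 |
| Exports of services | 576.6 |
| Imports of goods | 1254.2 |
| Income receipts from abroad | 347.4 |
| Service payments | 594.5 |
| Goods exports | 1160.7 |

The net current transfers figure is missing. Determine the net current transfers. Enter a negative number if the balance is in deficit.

Current account = goods balance + services balance + net primary income + net secondary income
Sum of the known components = 171.8
Net current transfers = CA - (known components) = 112.2 - 171.8 = -59.6

-59.6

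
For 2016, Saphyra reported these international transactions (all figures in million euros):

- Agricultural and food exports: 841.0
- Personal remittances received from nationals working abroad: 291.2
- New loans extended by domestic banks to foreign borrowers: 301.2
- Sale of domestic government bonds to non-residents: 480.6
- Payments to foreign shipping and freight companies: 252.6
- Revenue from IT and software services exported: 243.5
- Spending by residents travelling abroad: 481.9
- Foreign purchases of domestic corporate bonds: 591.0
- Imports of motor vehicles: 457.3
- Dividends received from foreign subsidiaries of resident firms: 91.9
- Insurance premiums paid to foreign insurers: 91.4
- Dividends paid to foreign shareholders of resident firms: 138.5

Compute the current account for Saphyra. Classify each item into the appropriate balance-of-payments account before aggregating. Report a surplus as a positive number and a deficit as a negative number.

Goods: 841.0 - 457.3 = 383.7
Services: 243.5 - 91.4 - 481.9 - 252.6 = -582.4
Primary income: -138.5 + 91.9 = -46.6
Secondary income: 291.2
Current account = 383.7 + (-582.4) + (-46.6) + 291.2 = 45.9
(Excluded from the current account — financial account: new loans extended by domestic banks to foreign borrowers 301.2, sale of domestic government bonds to non-residents 480.6, foreign purchases of domestic corporate bonds 591.0.)

45.9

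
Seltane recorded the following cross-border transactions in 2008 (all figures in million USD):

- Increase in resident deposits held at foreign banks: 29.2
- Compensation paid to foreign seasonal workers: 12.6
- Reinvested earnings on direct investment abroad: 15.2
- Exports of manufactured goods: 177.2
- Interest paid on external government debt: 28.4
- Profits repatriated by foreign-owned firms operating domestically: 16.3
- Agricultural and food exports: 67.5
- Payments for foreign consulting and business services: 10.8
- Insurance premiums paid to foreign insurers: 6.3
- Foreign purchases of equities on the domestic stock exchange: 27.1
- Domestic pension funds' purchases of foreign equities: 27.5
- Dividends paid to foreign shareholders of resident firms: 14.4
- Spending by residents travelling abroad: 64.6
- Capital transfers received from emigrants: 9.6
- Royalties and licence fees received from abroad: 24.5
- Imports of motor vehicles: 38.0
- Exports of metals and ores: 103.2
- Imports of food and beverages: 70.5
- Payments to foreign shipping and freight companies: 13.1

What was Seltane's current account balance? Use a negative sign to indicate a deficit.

Goods: 67.5 + 177.2 - 38.0 + 103.2 - 70.5 = 239.4
Services: -10.8 + 24.5 - 64.6 - 13.1 - 6.3 = -70.3
Primary income: -28.4 - 16.3 - 14.4 - 12.6 + 15.2 = -56.5
Current account = 239.4 + (-70.3) + (-56.5) = 112.6
(Excluded from the current account — financial account: increase in resident deposits held at foreign banks 29.2, foreign purchases of equities on the domestic stock exchange 27.1, domestic pension funds' purchases of foreign equities 27.5; capital account: capital transfers received from emigrants 9.6.)

112.6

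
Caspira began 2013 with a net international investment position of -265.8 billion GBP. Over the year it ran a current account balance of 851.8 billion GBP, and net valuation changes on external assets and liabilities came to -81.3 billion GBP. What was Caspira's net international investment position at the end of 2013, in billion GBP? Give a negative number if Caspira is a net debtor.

504.7

Change in NIIP = current account + net valuation change = 851.8 + (-81.3) = 770.5
End-of-year NIIP = -265.8 + 770.5 = 504.7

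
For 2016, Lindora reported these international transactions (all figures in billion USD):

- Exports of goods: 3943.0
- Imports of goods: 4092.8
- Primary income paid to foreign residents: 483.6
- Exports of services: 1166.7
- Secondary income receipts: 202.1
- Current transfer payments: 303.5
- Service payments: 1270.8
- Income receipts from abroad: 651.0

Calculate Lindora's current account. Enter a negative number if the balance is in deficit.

-187.9

Goods balance = 3943.0 - 4092.8 = -149.8
Services balance = 1166.7 - 1270.8 = -104.1
Trade balance (goods + services) = -149.8 + (-104.1) = -253.9
Net primary income = 651.0 - 483.6 = 167.4
Net secondary income = 202.1 - 303.5 = -101.4
Current account = -253.9 + 167.4 + (-101.4) = -187.9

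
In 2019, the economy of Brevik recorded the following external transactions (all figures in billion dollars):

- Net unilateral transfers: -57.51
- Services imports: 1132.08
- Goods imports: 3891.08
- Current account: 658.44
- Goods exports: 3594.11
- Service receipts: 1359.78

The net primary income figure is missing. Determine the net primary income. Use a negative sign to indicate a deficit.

785.22

Current account = goods balance + services balance + net primary income + net secondary income
Sum of the known components = -126.78
Net primary income = CA - (known components) = 658.44 - (-126.78) = 785.22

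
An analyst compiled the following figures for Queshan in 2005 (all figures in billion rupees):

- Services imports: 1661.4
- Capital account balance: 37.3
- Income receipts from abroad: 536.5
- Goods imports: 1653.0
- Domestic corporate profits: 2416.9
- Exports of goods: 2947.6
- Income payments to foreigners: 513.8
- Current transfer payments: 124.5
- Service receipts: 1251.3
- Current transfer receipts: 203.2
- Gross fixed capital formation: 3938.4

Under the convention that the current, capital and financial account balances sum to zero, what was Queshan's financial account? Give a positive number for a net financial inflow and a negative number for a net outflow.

Goods balance = 2947.6 - 1653.0 = 1294.6
Services balance = 1251.3 - 1661.4 = -410.1
Trade balance (goods + services) = 1294.6 + (-410.1) = 884.5
Net primary income = 536.5 - 513.8 = 22.7
Net secondary income = 203.2 - 124.5 = 78.7
Current account = 884.5 + 22.7 + 78.7 = 985.9
Financial account = -(985.9 + 37.3) = -1023.2

-1023.2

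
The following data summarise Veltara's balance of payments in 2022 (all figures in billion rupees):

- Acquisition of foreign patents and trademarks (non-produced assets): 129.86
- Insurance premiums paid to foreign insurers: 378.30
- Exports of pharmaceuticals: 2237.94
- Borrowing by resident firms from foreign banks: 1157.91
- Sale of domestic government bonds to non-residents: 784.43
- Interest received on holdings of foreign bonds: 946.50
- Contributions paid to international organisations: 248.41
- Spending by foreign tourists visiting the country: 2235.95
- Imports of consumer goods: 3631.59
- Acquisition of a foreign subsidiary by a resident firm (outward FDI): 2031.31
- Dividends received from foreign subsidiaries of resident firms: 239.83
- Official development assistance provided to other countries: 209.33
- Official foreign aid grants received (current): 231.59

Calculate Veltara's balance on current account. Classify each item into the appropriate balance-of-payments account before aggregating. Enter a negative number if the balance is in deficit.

Goods: 2237.94 - 3631.59 = -1393.65
Services: 2235.95 - 378.30 = 1857.65
Primary income: 946.50 + 239.83 = 1186.33
Secondary income: -209.33 - 248.41 + 231.59 = -226.15
Current account = (-1393.65) + 1857.65 + 1186.33 + (-226.15) = 1424.18
(Excluded from the current account — capital account: acquisition of foreign patents and trademarks (non-produced assets) 129.86; financial account: borrowing by resident firms from foreign banks 1157.91, sale of domestic government bonds to non-residents 784.43, acquisition of a foreign subsidiary by a resident firm (outward FDI) 2031.31.)

1424.18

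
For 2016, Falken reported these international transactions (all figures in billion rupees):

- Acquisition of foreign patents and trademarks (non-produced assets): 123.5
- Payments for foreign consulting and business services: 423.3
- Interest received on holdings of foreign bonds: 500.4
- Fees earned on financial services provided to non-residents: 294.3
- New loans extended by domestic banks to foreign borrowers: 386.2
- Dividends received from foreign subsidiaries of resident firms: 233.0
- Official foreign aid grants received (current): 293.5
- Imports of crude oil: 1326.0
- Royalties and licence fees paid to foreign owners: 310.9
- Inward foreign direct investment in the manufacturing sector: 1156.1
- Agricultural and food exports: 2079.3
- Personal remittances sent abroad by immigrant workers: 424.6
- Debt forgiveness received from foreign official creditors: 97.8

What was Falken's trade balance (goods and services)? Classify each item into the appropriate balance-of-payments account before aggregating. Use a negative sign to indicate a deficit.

313.4

Goods: -1326.0 + 2079.3 = 753.3
Services: 294.3 - 423.3 - 310.9 = -439.9
Trade balance = 753.3 + (-439.9) = 313.4
(Excluded from the trade balance — capital account: acquisition of foreign patents and trademarks (non-produced assets) 123.5, debt forgiveness received from foreign official creditors 97.8; primary income: interest received on holdings of foreign bonds 500.4, dividends received from foreign subsidiaries of resident firms 233.0; financial account: new loans extended by domestic banks to foreign borrowers 386.2, inward foreign direct investment in the manufacturing sector 1156.1; secondary income: official foreign aid grants received (current) 293.5, personal remittances sent abroad by immigrant workers 424.6.)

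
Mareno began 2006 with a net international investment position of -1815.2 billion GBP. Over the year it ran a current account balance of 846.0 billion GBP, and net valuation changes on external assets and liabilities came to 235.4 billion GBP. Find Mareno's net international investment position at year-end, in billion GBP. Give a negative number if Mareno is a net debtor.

Change in NIIP = current account + net valuation change = 846.0 + 235.4 = 1081.4
End-of-year NIIP = -1815.2 + 1081.4 = -733.8

-733.8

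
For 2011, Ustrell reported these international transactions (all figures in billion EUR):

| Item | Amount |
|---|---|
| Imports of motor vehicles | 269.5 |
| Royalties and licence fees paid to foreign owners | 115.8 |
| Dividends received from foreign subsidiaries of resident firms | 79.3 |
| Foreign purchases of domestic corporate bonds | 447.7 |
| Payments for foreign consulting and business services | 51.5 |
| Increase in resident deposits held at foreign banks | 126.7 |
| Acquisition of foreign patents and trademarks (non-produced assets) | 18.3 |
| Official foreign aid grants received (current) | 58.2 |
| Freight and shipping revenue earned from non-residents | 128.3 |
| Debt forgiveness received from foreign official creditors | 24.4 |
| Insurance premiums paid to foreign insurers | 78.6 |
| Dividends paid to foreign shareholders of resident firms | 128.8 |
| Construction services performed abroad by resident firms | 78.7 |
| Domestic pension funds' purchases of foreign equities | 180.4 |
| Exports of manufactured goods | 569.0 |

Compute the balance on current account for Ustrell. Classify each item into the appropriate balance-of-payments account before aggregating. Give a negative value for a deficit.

Goods: 569.0 - 269.5 = 299.5
Services: 128.3 - 51.5 - 78.6 + 78.7 - 115.8 = -38.9
Primary income: -128.8 + 79.3 = -49.5
Secondary income: 58.2
Current account = 299.5 + (-38.9) + (-49.5) + 58.2 = 269.3
(Excluded from the current account — financial account: foreign purchases of domestic corporate bonds 447.7, increase in resident deposits held at foreign banks 126.7, domestic pension funds' purchases of foreign equities 180.4; capital account: acquisition of foreign patents and trademarks (non-produced assets) 18.3, debt forgiveness received from foreign official creditors 24.4.)

269.3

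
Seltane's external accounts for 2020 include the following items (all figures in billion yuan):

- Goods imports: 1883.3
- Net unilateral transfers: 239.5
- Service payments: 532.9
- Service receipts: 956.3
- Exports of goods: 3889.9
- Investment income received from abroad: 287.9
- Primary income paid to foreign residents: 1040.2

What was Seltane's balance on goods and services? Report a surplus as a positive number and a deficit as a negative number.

Goods balance = 3889.9 - 1883.3 = 2006.6
Services balance = 956.3 - 532.9 = 423.4
Trade balance (goods + services) = 2006.6 + 423.4 = 2430.0

2430.0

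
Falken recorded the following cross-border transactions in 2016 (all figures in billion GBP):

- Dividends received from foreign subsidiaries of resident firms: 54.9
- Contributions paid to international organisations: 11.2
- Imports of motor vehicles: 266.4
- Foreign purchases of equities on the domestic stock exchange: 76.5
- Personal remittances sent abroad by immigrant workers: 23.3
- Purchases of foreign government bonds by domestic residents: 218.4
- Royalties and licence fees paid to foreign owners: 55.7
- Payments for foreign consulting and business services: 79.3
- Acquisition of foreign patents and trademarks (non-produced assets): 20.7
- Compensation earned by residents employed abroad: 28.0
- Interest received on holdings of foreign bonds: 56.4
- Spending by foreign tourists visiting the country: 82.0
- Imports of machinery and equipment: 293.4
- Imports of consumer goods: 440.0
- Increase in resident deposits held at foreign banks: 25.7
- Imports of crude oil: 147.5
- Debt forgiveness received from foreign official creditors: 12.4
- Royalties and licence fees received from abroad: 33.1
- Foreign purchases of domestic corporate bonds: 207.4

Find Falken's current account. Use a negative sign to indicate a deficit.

Goods: -266.4 - 440.0 - 293.4 - 147.5 = -1147.3
Services: -79.3 + 33.1 + 82.0 - 55.7 = -19.9
Primary income: 28.0 + 54.9 + 56.4 = 139.3
Secondary income: -11.2 - 23.3 = -34.5
Current account = (-1147.3) + (-19.9) + 139.3 + (-34.5) = -1062.4
(Excluded from the current account — financial account: foreign purchases of equities on the domestic stock exchange 76.5, purchases of foreign government bonds by domestic residents 218.4, increase in resident deposits held at foreign banks 25.7, foreign purchases of domestic corporate bonds 207.4; capital account: acquisition of foreign patents and trademarks (non-produced assets) 20.7, debt forgiveness received from foreign official creditors 12.4.)

-1062.4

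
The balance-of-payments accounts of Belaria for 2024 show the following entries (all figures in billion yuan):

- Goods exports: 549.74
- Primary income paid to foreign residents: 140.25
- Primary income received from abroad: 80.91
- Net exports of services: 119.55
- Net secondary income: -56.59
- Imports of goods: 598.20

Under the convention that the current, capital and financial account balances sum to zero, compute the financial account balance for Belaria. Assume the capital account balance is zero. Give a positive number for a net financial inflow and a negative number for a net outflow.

44.84

Goods balance = 549.74 - 598.20 = -48.46
Services balance = 119.55
Trade balance (goods + services) = -48.46 + 119.55 = 71.09
Net primary income = 80.91 - 140.25 = -59.34
Net secondary income = -56.59
Current account = 71.09 + (-59.34) + (-56.59) = -44.84
Financial account = -(-44.84) = 44.84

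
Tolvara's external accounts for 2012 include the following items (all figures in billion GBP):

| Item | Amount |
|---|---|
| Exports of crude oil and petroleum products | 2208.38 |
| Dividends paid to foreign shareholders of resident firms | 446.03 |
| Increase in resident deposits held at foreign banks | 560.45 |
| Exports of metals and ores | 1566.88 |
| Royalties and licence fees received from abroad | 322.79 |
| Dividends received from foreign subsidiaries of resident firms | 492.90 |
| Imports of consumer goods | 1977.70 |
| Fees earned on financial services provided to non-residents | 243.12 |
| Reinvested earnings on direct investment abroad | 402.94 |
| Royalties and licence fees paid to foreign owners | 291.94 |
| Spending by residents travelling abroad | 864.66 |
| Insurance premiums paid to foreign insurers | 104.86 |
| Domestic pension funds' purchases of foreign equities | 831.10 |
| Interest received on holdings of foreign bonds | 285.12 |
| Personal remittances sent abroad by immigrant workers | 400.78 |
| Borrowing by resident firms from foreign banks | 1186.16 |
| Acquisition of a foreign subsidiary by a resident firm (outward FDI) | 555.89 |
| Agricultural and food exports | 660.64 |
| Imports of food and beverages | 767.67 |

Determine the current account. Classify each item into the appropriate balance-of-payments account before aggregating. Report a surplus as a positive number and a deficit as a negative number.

1329.13

Goods: 660.64 + 2208.38 - 767.67 - 1977.70 + 1566.88 = 1690.53
Services: 322.79 + 243.12 - 291.94 - 104.86 - 864.66 = -695.55
Primary income: 285.12 - 446.03 + 492.90 + 402.94 = 734.93
Secondary income: -400.78
Current account = 1690.53 + (-695.55) + 734.93 + (-400.78) = 1329.13
(Excluded from the current account — financial account: increase in resident deposits held at foreign banks 560.45, domestic pension funds' purchases of foreign equities 831.10, borrowing by resident firms from foreign banks 1186.16, acquisition of a foreign subsidiary by a resident firm (outward FDI) 555.89.)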